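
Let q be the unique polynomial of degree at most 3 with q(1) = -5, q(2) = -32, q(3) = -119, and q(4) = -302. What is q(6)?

-1100

Write q(x) = ax^3 + bx^2 + cx + d. Substituting each data point gives a linear system:
  a + b + c + d = -5
  8a + 4b + 2c + d = -32
  27a + 9b + 3c + d = -119
  64a + 16b + 4c + d = -302
Solving the system yields a = -6, b = 6, c = -3, d = -2.
So q(x) = -6x^3 + 6x^2 - 3x - 2.
Then q(6) = -1100.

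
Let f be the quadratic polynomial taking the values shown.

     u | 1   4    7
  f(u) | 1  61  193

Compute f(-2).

Write f(u) = au^2 + bu + c. Substituting each data point gives a linear system:
  a + b + c = 1
  16a + 4b + c = 61
  49a + 7b + c = 193
Solving the system yields a = 4, b = 0, c = -3.
So f(u) = 4u² - 3.
Then f(-2) = 13.

13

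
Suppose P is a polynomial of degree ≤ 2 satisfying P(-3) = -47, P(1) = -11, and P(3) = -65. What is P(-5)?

Using the Lagrange interpolation formula with nodes -3, 1, 3:
  L_0(t) = (t - 1)(t - 3) / 24
  L_1(t) = (t + 3)(t - 3) / -8
  L_2(t) = (t + 3)(t - 1) / 12
Then P(t) = -47·L_0(t) - 11·L_1(t) - 65·L_2(t).
Expanding and collecting terms gives P(t) = -6t^2 - 3t - 2.
Evaluating at t = -5: P(-5) = -137.

-137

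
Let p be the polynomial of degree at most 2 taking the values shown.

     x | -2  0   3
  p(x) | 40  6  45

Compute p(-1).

17

Write p(x) = ax^2 + bx + c. Substituting each data point gives a linear system:
  4a - 2b + c = 40
  c = 6
  9a + 3b + c = 45
Solving the system yields a = 6, b = -5, c = 6.
So p(x) = 6x² - 5x + 6.
Then p(-1) = 17.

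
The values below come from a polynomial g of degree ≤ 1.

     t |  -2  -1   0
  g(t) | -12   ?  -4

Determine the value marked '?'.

-8

On equispaced nodes a degree-1 polynomial has vanishing second forward difference, so
  g(-2) - 2·g(-1) + g(0) = 0.
Substituting the known values and solving for g(-1):
  -2·g(-1) = 16
  g(-1) = -8.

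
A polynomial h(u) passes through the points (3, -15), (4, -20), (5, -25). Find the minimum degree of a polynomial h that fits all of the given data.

1

Forward differences of the values at u = 3, 4, 5:
  h  : -15  -20  -25
  Δ  : -5  -5
  Δ^2: 0
The first differences are constant (-5) and nonzero, while all higher differences vanish, so the minimal degree is 1.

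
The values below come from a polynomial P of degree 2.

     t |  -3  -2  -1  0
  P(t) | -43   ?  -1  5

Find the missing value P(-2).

On equispaced nodes a degree-2 polynomial has vanishing third forward difference, so
  - P(-3) + 3·P(-2) - 3·P(-1) + P(0) = 0.
Substituting the known values and solving for P(-2):
  3·P(-2) = -51
  P(-2) = -17.

-17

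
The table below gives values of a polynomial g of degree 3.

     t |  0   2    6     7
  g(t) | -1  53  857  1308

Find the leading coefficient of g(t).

Write g(t) = at^3 + bt^2 + ct + d. Substituting each data point gives a linear system:
  d = -1
  8a + 4b + 2c + d = 53
  216a + 36b + 6c + d = 857
  343a + 49b + 7c + d = 1308
Solving the system yields a = 3, b = 5, c = 5, d = -1.
So g(t) = 3t³ + 5t² + 5t - 1.
The leading coefficient is 3.

3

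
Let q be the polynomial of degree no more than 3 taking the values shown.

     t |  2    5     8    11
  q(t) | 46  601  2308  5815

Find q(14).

Using the Lagrange interpolation formula with nodes 2, 5, 8, 11:
  L_0(t) = (t - 5)(t - 8)(t - 11) / -162
  L_1(t) = (t - 2)(t - 8)(t - 11) / 54
  L_2(t) = (t - 2)(t - 5)(t - 11) / -54
  L_3(t) = (t - 2)(t - 5)(t - 8) / 162
Then q(t) = 46·L_0(t) + 601·L_1(t) + 2308·L_2(t) + 5815·L_3(t).
Expanding and collecting terms gives q(t) = 4t^3 + 4t^2 + t - 4.
Evaluating at t = 14: q(14) = 11770.

11770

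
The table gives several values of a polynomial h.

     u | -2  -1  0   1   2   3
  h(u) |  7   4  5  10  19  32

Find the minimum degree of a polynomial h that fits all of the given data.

2

Forward differences of the values at u = -2, -1, 0, 1, 2, 3:
  h  : 7  4  5  10  19  32
  Δ  : -3  1  5  9  13
  Δ^2: 4  4  4  4
  Δ^3: 0  0  0
  Δ^4: 0  0
  Δ^5: 0
The second differences are constant (4) and nonzero, while all higher differences vanish, so the minimal degree is 2.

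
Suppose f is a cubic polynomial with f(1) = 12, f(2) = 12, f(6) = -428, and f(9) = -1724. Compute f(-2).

Using the Lagrange interpolation formula with nodes 1, 2, 6, 9:
  L_0(t) = (t - 2)(t - 6)(t - 9) / -40
  L_1(t) = (t - 1)(t - 6)(t - 9) / 28
  L_2(t) = (t - 1)(t - 2)(t - 9) / -60
  L_3(t) = (t - 1)(t - 2)(t - 6) / 168
Then f(t) = 12·L_0(t) + 12·L_1(t) - 428·L_2(t) - 1724·L_3(t).
Expanding and collecting terms gives f(t) = -3t³ + 5t² + 6t + 4.
Evaluating at t = -2: f(-2) = 36.

36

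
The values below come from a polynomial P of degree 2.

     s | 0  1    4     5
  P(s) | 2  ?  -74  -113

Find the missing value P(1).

The 3 known points determine the degree-2 polynomial uniquely.
Write P(s) = as^2 + bs + c. Substituting each data point gives a linear system:
  c = 2
  16a + 4b + c = -74
  25a + 5b + c = -113
Solving the system yields a = -4, b = -3, c = 2.
So P(s) = -4s^2 - 3s + 2.
Then P(1) = -5.

-5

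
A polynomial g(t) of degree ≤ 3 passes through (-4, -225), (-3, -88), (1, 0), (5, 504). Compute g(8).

2079

Write g(t) = at^3 + bt^2 + ct + d. Substituting each data point gives a linear system:
  -64a + 16b - 4c + d = -225
  -27a + 9b - 3c + d = -88
  a + b + c + d = 0
  125a + 25b + 5c + d = 504
Solving the system yields a = 4, b = 1, c = -4, d = -1.
So g(t) = 4t^3 + t^2 - 4t - 1.
Then g(8) = 2079.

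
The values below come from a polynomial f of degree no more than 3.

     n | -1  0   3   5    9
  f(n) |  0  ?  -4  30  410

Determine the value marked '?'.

5

The 4 known points determine the degree-3 polynomial uniquely.
Write f(n) = an^3 + bn^2 + cn + d. Substituting each data point gives a linear system:
  -a + b - c + d = 0
  27a + 9b + 3c + d = -4
  125a + 25b + 5c + d = 30
  729a + 81b + 9c + d = 410
Solving the system yields a = 1, b = -4, c = 0, d = 5.
So f(n) = n^3 - 4n^2 + 5.
Then f(0) = 5.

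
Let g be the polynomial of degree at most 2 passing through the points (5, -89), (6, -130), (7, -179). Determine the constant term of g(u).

Write g(u) = au^2 + bu + c. Substituting each data point gives a linear system:
  25a + 5b + c = -89
  36a + 6b + c = -130
  49a + 7b + c = -179
Solving the system yields a = -4, b = 3, c = -4.
So g(u) = -4u² + 3u - 4.
The constant term is -4.

-4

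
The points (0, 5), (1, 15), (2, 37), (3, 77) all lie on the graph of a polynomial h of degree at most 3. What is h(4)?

Forward differences of the values at u = 0, 1, 2, 3:
  h  : 5  15  37  77
  Δ  : 10  22  40
  Δ^2: 12  18
  Δ^3: 6
The third differences are constant, confirming degree 3.
Interpolating (Newton forward form) and evaluating at u = 4 gives h(4) = 141.

141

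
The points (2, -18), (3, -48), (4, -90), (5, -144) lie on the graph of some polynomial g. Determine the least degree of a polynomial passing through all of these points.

Forward differences of the values at s = 2, 3, 4, 5:
  g  : -18  -48  -90  -144
  Δ  : -30  -42  -54
  Δ^2: -12  -12
  Δ^3: 0
The second differences are constant (-12) and nonzero, while all higher differences vanish, so the minimal degree is 2.

2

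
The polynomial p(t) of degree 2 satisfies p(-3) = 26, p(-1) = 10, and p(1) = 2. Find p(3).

Write p(t) = at^2 + bt + c. Substituting each data point gives a linear system:
  9a - 3b + c = 26
  a - b + c = 10
  a + b + c = 2
Solving the system yields a = 1, b = -4, c = 5.
So p(t) = t^2 - 4t + 5.
Then p(3) = 2.

2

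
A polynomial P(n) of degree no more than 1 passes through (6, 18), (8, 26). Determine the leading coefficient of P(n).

4

Write P(n) = an + b. Substituting each data point gives a linear system:
  6a + b = 18
  8a + b = 26
Solving the system yields a = 4, b = -6.
So P(n) = 4n - 6.
The leading coefficient is 4.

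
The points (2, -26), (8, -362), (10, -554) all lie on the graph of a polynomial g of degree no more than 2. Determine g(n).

Write g(n) = an^2 + bn + c. Substituting each data point gives a linear system:
  4a + 2b + c = -26
  64a + 8b + c = -362
  100a + 10b + c = -554
Solving the system yields a = -5, b = -6, c = 6.
So g(n) = -5n^2 - 6n + 6.
Check: g(2) = -26. ✓

g(n) = -5n^2 - 6n + 6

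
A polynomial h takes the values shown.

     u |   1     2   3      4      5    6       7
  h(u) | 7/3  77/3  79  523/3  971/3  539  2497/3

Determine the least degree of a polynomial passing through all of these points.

3

Forward differences of the values at u = 1, 2, 3, 4, 5, 6, 7:
  h  : 7/3  77/3  79  523/3  971/3  539  2497/3
  Δ  : 70/3  160/3  286/3  448/3  646/3  880/3
  Δ^2: 30  42  54  66  78
  Δ^3: 12  12  12  12
  Δ^4: 0  0  0
  Δ^5: 0  0
  Δ^6: 0
The third differences are constant (12) and nonzero, while all higher differences vanish, so the minimal degree is 3.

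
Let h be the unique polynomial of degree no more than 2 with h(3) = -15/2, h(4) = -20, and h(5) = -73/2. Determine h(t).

Write h(t) = at^2 + bt + c. Substituting each data point gives a linear system:
  9a + 3b + c = -15/2
  16a + 4b + c = -20
  25a + 5b + c = -73/2
Solving the system yields a = -2, b = 3/2, c = 6.
So h(t) = -2t^2 + (3/2)t + 6.
Check: h(5) = -73/2. ✓

h(t) = -2t^2 + (3/2)t + 6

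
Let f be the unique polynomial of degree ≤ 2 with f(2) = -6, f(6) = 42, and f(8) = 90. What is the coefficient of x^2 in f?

Write f(x) = ax^2 + bx + c. Substituting each data point gives a linear system:
  4a + 2b + c = -6
  36a + 6b + c = 42
  64a + 8b + c = 90
Solving the system yields a = 2, b = -4, c = -6.
So f(x) = 2x^2 - 4x - 6.
The leading coefficient is 2.

2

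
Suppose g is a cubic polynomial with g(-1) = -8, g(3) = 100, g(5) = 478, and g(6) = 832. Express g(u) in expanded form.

Using the Lagrange interpolation formula with nodes -1, 3, 5, 6:
  L_0(u) = (u - 3)(u - 5)(u - 6) / -168
  L_1(u) = (u + 1)(u - 5)(u - 6) / 24
  L_2(u) = (u + 1)(u - 3)(u - 6) / -12
  L_3(u) = (u + 1)(u - 3)(u - 5) / 21
Then g(u) = -8·L_0(u) + 100·L_1(u) + 478·L_2(u) + 832·L_3(u).
Expanding and collecting terms gives g(u) = 4u³ - u² + u - 2.
Check: g(-1) = -8. ✓

g(u) = 4u^3 - u^2 + u - 2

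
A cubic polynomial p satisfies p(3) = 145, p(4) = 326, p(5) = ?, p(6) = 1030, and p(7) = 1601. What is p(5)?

613

On equispaced nodes a degree-3 polynomial has vanishing fourth forward difference, so
  p(3) - 4·p(4) + 6·p(5) - 4·p(6) + p(7) = 0.
Substituting the known values and solving for p(5):
  6·p(5) = 3678
  p(5) = 613.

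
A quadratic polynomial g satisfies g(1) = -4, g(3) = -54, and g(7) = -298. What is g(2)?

Write g(x) = ax^2 + bx + c. Substituting each data point gives a linear system:
  a + b + c = -4
  9a + 3b + c = -54
  49a + 7b + c = -298
Solving the system yields a = -6, b = -1, c = 3.
So g(x) = -6x^2 - x + 3.
Then g(2) = -23.

-23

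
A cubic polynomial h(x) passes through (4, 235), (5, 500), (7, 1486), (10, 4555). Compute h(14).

12875

Write h(x) = ax^3 + bx^2 + cx + d. Substituting each data point gives a linear system:
  64a + 16b + 4c + d = 235
  125a + 25b + 5c + d = 500
  343a + 49b + 7c + d = 1486
  1000a + 100b + 10c + d = 4555
Solving the system yields a = 5, b = -4, c = -4, d = -5.
So h(x) = 5x^3 - 4x^2 - 4x - 5.
Then h(14) = 12875.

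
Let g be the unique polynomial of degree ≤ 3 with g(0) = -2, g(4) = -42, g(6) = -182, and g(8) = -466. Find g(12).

Write g(s) = as^3 + bs^2 + cs + d. Substituting each data point gives a linear system:
  d = -2
  64a + 16b + 4c + d = -42
  216a + 36b + 6c + d = -182
  512a + 64b + 8c + d = -466
Solving the system yields a = -1, b = 0, c = 6, d = -2.
So g(s) = -s^3 + 6s - 2.
Then g(12) = -1658.

-1658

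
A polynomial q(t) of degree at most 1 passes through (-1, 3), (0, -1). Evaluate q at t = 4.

Using the Lagrange interpolation formula with nodes -1, 0:
  L_0(t) = t / -1
  L_1(t) = (t + 1) / 1
Then q(t) = 3·L_0(t) - 1·L_1(t).
Expanding and collecting terms gives q(t) = -4t - 1.
Evaluating at t = 4: q(4) = -17.

-17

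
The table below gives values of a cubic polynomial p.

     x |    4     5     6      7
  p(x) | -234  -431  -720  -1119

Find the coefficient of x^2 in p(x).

-1

Write p(x) = ax^3 + bx^2 + cx + d. Substituting each data point gives a linear system:
  64a + 16b + 4c + d = -234
  125a + 25b + 5c + d = -431
  216a + 36b + 6c + d = -720
  343a + 49b + 7c + d = -1119
Solving the system yields a = -3, b = -1, c = -5, d = -6.
So p(x) = -3x³ - x² - 5x - 6.
The coefficient of x^2 is -1.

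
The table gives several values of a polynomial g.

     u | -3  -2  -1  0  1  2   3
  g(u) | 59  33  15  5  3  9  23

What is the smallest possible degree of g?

Forward differences of the values at u = -3, -2, -1, 0, 1, 2, 3:
  g  : 59  33  15  5  3  9  23
  Δ  : -26  -18  -10  -2  6  14
  Δ^2: 8  8  8  8  8
  Δ^3: 0  0  0  0
  Δ^4: 0  0  0
  Δ^5: 0  0
  Δ^6: 0
The second differences are constant (8) and nonzero, while all higher differences vanish, so the minimal degree is 2.

2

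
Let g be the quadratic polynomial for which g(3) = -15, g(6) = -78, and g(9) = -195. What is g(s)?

g(s) = -3s^2 + 6s - 6

Write g(s) = as^2 + bs + c. Substituting each data point gives a linear system:
  9a + 3b + c = -15
  36a + 6b + c = -78
  81a + 9b + c = -195
Solving the system yields a = -3, b = 6, c = -6.
So g(s) = -3s^2 + 6s - 6.
Check: g(9) = -195. ✓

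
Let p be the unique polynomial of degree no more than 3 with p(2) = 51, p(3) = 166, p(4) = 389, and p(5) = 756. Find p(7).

2066

Write p(x) = ax^3 + bx^2 + cx + d. Substituting each data point gives a linear system:
  8a + 4b + 2c + d = 51
  27a + 9b + 3c + d = 166
  64a + 16b + 4c + d = 389
  125a + 25b + 5c + d = 756
Solving the system yields a = 6, b = 0, c = 1, d = 1.
So p(x) = 6x^3 + x + 1.
Then p(7) = 2066.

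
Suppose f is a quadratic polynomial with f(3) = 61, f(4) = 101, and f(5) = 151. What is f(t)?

Write f(t) = at^2 + bt + c. Substituting each data point gives a linear system:
  9a + 3b + c = 61
  16a + 4b + c = 101
  25a + 5b + c = 151
Solving the system yields a = 5, b = 5, c = 1.
So f(t) = 5t^2 + 5t + 1.
Check: f(5) = 151. ✓

f(t) = 5t^2 + 5t + 1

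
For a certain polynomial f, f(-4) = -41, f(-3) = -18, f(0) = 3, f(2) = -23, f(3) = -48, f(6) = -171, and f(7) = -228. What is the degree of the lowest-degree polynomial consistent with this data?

Divided differences on the nodes -4, -3, 0, 2, 3, 6, 7:
  order 0: -41  -18  3  -23  -48  -171  -228
  order 1: 23  7  -13  -25  -41  -57
  order 2: -4  -4  -4  -4  -4
  order 3: 0  0  0  0
  order 4: 0  0  0
  order 5: 0  0
  order 6: 0
The order-2 divided differences are all -4 (nonzero) and every higher order vanishes, so the data lies on a polynomial of degree exactly 2.

2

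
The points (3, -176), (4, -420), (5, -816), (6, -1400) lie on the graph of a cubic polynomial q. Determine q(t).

Using the Lagrange interpolation formula with nodes 3, 4, 5, 6:
  L_0(t) = (t - 4)(t - 5)(t - 6) / -6
  L_1(t) = (t - 3)(t - 5)(t - 6) / 2
  L_2(t) = (t - 3)(t - 4)(t - 6) / -2
  L_3(t) = (t - 3)(t - 4)(t - 5) / 6
Then q(t) = -176·L_0(t) - 420·L_1(t) - 816·L_2(t) - 1400·L_3(t).
Expanding and collecting terms gives q(t) = -6t^3 - 4t^2 + 6t + 4.
Check: q(3) = -176. ✓

q(t) = -6t^3 - 4t^2 + 6t + 4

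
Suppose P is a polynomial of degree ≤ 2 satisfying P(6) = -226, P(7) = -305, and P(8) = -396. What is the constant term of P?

-4

Write P(u) = au^2 + bu + c. Substituting each data point gives a linear system:
  36a + 6b + c = -226
  49a + 7b + c = -305
  64a + 8b + c = -396
Solving the system yields a = -6, b = -1, c = -4.
So P(u) = -6u^2 - u - 4.
The constant term is -4.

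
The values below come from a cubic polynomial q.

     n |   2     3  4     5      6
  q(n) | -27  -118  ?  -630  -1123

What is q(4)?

On equispaced nodes a degree-3 polynomial has vanishing fourth forward difference, so
  q(2) - 4·q(3) + 6·q(4) - 4·q(5) + q(6) = 0.
Substituting the known values and solving for q(4):
  6·q(4) = -1842
  q(4) = -307.

-307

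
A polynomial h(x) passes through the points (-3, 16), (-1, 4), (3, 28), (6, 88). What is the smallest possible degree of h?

Divided differences on the nodes -3, -1, 3, 6:
  order 0: 16  4  28  88
  order 1: -6  6  20
  order 2: 2  2
  order 3: 0
The order-2 divided differences are all 2 (nonzero) and every higher order vanishes, so the data lies on a polynomial of degree exactly 2.

2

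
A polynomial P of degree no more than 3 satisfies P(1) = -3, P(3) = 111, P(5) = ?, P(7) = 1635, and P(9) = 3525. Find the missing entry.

577

On equispaced nodes a degree-3 polynomial has vanishing fourth forward difference, so
  P(1) - 4·P(3) + 6·P(5) - 4·P(7) + P(9) = 0.
Substituting the known values and solving for P(5):
  6·P(5) = 3462
  P(5) = 577.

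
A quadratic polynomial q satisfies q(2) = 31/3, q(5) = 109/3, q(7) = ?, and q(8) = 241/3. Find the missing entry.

The 3 known points determine the degree-2 polynomial uniquely.
Write q(t) = at^2 + bt + c. Substituting each data point gives a linear system:
  4a + 2b + c = 31/3
  25a + 5b + c = 109/3
  64a + 8b + c = 241/3
Solving the system yields a = 1, b = 5/3, c = 3.
So q(t) = t² + (5/3)t + 3.
Then q(7) = 191/3.

191/3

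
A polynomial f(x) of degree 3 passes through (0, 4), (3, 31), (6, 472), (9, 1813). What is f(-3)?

-95

Using the Lagrange interpolation formula with nodes 0, 3, 6, 9:
  L_0(x) = (x - 3)(x - 6)(x - 9) / -162
  L_1(x) = x(x - 6)(x - 9) / 54
  L_2(x) = x(x - 3)(x - 9) / -54
  L_3(x) = x(x - 3)(x - 6) / 162
Then f(x) = 4·L_0(x) + 31·L_1(x) + 472·L_2(x) + 1813·L_3(x).
Expanding and collecting terms gives f(x) = 3x³ - 4x² - 6x + 4.
Evaluating at x = -3: f(-3) = -95.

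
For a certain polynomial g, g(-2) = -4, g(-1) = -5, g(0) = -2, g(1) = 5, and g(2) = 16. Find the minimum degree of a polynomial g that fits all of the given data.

Forward differences of the values at n = -2, -1, 0, 1, 2:
  g  : -4  -5  -2  5  16
  Δ  : -1  3  7  11
  Δ^2: 4  4  4
  Δ^3: 0  0
  Δ^4: 0
The second differences are constant (4) and nonzero, while all higher differences vanish, so the minimal degree is 2.

2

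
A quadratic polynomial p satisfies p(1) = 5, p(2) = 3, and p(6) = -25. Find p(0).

Write p(t) = at^2 + bt + c. Substituting each data point gives a linear system:
  a + b + c = 5
  4a + 2b + c = 3
  36a + 6b + c = -25
Solving the system yields a = -1, b = 1, c = 5.
So p(t) = -t^2 + t + 5.
Then p(0) = 5.

5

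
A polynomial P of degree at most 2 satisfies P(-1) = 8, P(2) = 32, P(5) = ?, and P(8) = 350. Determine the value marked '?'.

On equispaced nodes a degree-2 polynomial has vanishing third forward difference, so
  - P(-1) + 3·P(2) - 3·P(5) + P(8) = 0.
Substituting the known values and solving for P(5):
  -3·P(5) = -438
  P(5) = 146.

146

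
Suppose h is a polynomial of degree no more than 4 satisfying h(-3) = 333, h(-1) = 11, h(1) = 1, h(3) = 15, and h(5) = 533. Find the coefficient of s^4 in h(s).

Write h(s) = as^4 + bs^3 + cs^2 + ds + e. Substituting each data point gives a linear system:
  81a - 27b + 9c - 3d + e = 333
  a - b + c - d + e = 11
  a + b + c + d + e = 1
  81a + 27b + 9c + 3d + e = 15
  625a + 125b + 25c + 5d + e = 533
Solving the system yields a = 2, b = -6, c = 1, d = 1, e = 3.
So h(s) = 2s^4 - 6s^3 + s^2 + s + 3.
The leading coefficient is 2.

2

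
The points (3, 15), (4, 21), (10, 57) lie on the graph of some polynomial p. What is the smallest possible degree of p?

1

Divided differences on the nodes 3, 4, 10:
  order 0: 15  21  57
  order 1: 6  6
  order 2: 0
The order-1 divided differences are all 6 (nonzero) and every higher order vanishes, so the data lies on a polynomial of degree exactly 1.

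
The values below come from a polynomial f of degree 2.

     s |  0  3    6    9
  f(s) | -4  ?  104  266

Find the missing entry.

14

On equispaced nodes a degree-2 polynomial has vanishing third forward difference, so
  - f(0) + 3·f(3) - 3·f(6) + f(9) = 0.
Substituting the known values and solving for f(3):
  3·f(3) = 42
  f(3) = 14.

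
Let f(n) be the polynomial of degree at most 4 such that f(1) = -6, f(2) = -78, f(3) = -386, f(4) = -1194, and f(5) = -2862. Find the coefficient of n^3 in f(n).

Write f(n) = an^4 + bn^3 + cn^2 + dn + e. Substituting each data point gives a linear system:
  a + b + c + d + e = -6
  16a + 8b + 4c + 2d + e = -78
  81a + 27b + 9c + 3d + e = -386
  256a + 64b + 16c + 4d + e = -1194
  625a + 125b + 25c + 5d + e = -2862
Solving the system yields a = -4, b = -4, c = 6, d = -2, e = -2.
So f(n) = -4n^4 - 4n^3 + 6n^2 - 2n - 2.
The coefficient of n^3 is -4.

-4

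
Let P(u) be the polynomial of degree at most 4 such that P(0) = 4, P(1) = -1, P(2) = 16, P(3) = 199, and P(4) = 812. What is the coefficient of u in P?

Write P(u) = au^4 + bu^3 + cu^2 + du + e. Substituting each data point gives a linear system:
  e = 4
  a + b + c + d + e = -1
  16a + 8b + 4c + 2d + e = 16
  81a + 27b + 9c + 3d + e = 199
  256a + 64b + 16c + 4d + e = 812
Solving the system yields a = 5, b = -6, c = -6, d = 2, e = 4.
So P(u) = 5u^4 - 6u^3 - 6u^2 + 2u + 4.
The coefficient of u is 2.

2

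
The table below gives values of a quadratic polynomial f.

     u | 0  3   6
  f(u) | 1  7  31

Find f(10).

91

Forward differences of the values at u = 0, 3, 6:
  f  : 1  7  31
  Δ  : 6  24
  Δ^2: 18
The second differences are constant, confirming degree 2.
Interpolating (Newton forward form) and evaluating at u = 10 gives f(10) = 91.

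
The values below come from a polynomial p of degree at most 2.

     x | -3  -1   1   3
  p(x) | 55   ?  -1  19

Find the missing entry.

On equispaced nodes a degree-2 polynomial has vanishing third forward difference, so
  - p(-3) + 3·p(-1) - 3·p(1) + p(3) = 0.
Substituting the known values and solving for p(-1):
  3·p(-1) = 33
  p(-1) = 11.

11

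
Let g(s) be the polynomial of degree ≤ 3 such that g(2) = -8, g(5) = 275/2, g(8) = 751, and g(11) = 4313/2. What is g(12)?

Forward differences of the values at s = 2, 5, 8, 11:
  g  : -8  275/2  751  4313/2
  Δ  : 291/2  1227/2  2811/2
  Δ^2: 468  792
  Δ^3: 324
The third differences are constant, confirming degree 3.
Interpolating (Newton forward form) and evaluating at s = 12 gives g(12) = 2857.

2857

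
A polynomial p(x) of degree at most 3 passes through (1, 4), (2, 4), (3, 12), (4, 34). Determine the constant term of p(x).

6

Write p(x) = ax^3 + bx^2 + cx + d. Substituting each data point gives a linear system:
  a + b + c + d = 4
  8a + 4b + 2c + d = 4
  27a + 9b + 3c + d = 12
  64a + 16b + 4c + d = 34
Solving the system yields a = 1, b = -2, c = -1, d = 6.
So p(x) = x^3 - 2x^2 - x + 6.
The constant term is 6.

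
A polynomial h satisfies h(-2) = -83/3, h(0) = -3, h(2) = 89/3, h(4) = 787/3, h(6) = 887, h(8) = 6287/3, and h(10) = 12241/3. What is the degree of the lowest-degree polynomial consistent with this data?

3

Forward differences of the values at t = -2, 0, 2, 4, 6, 8, 10:
  h  : -83/3  -3  89/3  787/3  887  6287/3  12241/3
  Δ  : 74/3  98/3  698/3  1874/3  3626/3  5954/3
  Δ^2: 8  200  392  584  776
  Δ^3: 192  192  192  192
  Δ^4: 0  0  0
  Δ^5: 0  0
  Δ^6: 0
The third differences are constant (192) and nonzero, while all higher differences vanish, so the minimal degree is 3.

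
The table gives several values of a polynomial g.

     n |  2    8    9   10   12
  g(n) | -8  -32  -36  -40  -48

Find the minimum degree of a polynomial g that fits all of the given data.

Divided differences on the nodes 2, 8, 9, 10, 12:
  order 0: -8  -32  -36  -40  -48
  order 1: -4  -4  -4  -4
  order 2: 0  0  0
  order 3: 0  0
  order 4: 0
The order-1 divided differences are all -4 (nonzero) and every higher order vanishes, so the data lies on a polynomial of degree exactly 1.

1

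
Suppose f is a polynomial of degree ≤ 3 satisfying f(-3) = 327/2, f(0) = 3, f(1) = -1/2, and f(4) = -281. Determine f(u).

Write f(u) = au^3 + bu^2 + cu + d. Substituting each data point gives a linear system:
  -27a + 9b - 3c + d = 327/2
  d = 3
  a + b + c + d = -1/2
  64a + 16b + 4c + d = -281
Solving the system yields a = -5, b = 5/2, c = -1, d = 3.
So f(u) = -5u³ + (5/2)u² - u + 3.
Check: f(4) = -281. ✓

f(u) = -5u^3 + (5/2)u^2 - u + 3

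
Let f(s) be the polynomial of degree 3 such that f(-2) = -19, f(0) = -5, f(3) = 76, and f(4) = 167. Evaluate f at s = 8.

1171

Write f(s) = as^3 + bs^2 + cs + d. Substituting each data point gives a linear system:
  -8a + 4b - 2c + d = -19
  d = -5
  27a + 9b + 3c + d = 76
  64a + 16b + 4c + d = 167
Solving the system yields a = 2, b = 2, c = 3, d = -5.
So f(s) = 2s^3 + 2s^2 + 3s - 5.
Then f(8) = 1171.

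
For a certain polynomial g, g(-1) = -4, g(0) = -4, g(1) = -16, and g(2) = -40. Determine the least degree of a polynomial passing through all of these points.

2

Forward differences of the values at x = -1, 0, 1, 2:
  g  : -4  -4  -16  -40
  Δ  : 0  -12  -24
  Δ^2: -12  -12
  Δ^3: 0
The second differences are constant (-12) and nonzero, while all higher differences vanish, so the minimal degree is 2.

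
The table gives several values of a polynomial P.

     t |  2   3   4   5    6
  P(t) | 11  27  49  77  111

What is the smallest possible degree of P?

2

Forward differences of the values at t = 2, 3, 4, 5, 6:
  P  : 11  27  49  77  111
  Δ  : 16  22  28  34
  Δ^2: 6  6  6
  Δ^3: 0  0
  Δ^4: 0
The second differences are constant (6) and nonzero, while all higher differences vanish, so the minimal degree is 2.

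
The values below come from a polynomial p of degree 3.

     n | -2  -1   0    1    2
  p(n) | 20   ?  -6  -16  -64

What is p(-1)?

-4

On equispaced nodes a degree-3 polynomial has vanishing fourth forward difference, so
  p(-2) - 4·p(-1) + 6·p(0) - 4·p(1) + p(2) = 0.
Substituting the known values and solving for p(-1):
  -4·p(-1) = 16
  p(-1) = -4.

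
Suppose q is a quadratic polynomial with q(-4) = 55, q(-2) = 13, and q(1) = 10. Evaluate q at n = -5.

88

Write q(n) = an^2 + bn + c. Substituting each data point gives a linear system:
  16a - 4b + c = 55
  4a - 2b + c = 13
  a + b + c = 10
Solving the system yields a = 4, b = 3, c = 3.
So q(n) = 4n^2 + 3n + 3.
Then q(-5) = 88.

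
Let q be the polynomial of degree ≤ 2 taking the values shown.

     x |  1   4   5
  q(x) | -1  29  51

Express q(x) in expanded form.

Using the Lagrange interpolation formula with nodes 1, 4, 5:
  L_0(x) = (x - 4)(x - 5) / 12
  L_1(x) = (x - 1)(x - 5) / -3
  L_2(x) = (x - 1)(x - 4) / 4
Then q(x) = -1·L_0(x) + 29·L_1(x) + 51·L_2(x).
Expanding and collecting terms gives q(x) = 3x^2 - 5x + 1.
Check: q(1) = -1. ✓

q(x) = 3x^2 - 5x + 1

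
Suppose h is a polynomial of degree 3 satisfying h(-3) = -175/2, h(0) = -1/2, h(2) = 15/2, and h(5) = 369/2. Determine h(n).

h(n) = 2n^3 - 3n^2 + 2n - 1/2

Write h(n) = an^3 + bn^2 + cn + d. Substituting each data point gives a linear system:
  -27a + 9b - 3c + d = -175/2
  d = -1/2
  8a + 4b + 2c + d = 15/2
  125a + 25b + 5c + d = 369/2
Solving the system yields a = 2, b = -3, c = 2, d = -1/2.
So h(n) = 2n^3 - 3n^2 + 2n - 1/2.
Check: h(-3) = -175/2. ✓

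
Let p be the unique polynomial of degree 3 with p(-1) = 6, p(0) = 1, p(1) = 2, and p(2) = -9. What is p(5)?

Write p(u) = au^3 + bu^2 + cu + d. Substituting each data point gives a linear system:
  -a + b - c + d = 6
  d = 1
  a + b + c + d = 2
  8a + 4b + 2c + d = -9
Solving the system yields a = -3, b = 3, c = 1, d = 1.
So p(u) = -3u^3 + 3u^2 + u + 1.
Then p(5) = -294.

-294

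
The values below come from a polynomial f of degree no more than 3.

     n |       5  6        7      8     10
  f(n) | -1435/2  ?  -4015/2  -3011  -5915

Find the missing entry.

The 4 known points determine the degree-3 polynomial uniquely.
Write f(n) = an^3 + bn^2 + cn + d. Substituting each data point gives a linear system:
  125a + 25b + 5c + d = -1435/2
  343a + 49b + 7c + d = -4015/2
  512a + 64b + 8c + d = -3011
  1000a + 100b + 10c + d = -5915
Solving the system yields a = -6, b = 1/2, c = 3, d = 5.
So f(n) = -6n^3 + (1/2)n^2 + 3n + 5.
Then f(6) = -1255.

-1255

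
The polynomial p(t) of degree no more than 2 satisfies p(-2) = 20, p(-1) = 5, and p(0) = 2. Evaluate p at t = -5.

Forward differences of the values at t = -2, -1, 0:
  p  : 20  5  2
  Δ  : -15  -3
  Δ^2: 12
The second differences are constant, confirming degree 2.
Interpolating (Newton forward form) and evaluating at t = -5 gives p(-5) = 137.

137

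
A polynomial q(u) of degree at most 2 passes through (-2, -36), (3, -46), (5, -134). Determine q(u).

q(u) = -6u^2 + 4u - 4

Using the Lagrange interpolation formula with nodes -2, 3, 5:
  L_0(u) = (u - 3)(u - 5) / 35
  L_1(u) = (u + 2)(u - 5) / -10
  L_2(u) = (u + 2)(u - 3) / 14
Then q(u) = -36·L_0(u) - 46·L_1(u) - 134·L_2(u).
Expanding and collecting terms gives q(u) = -6u² + 4u - 4.
Check: q(-2) = -36. ✓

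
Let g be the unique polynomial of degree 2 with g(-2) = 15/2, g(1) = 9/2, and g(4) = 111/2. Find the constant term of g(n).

Write g(n) = an^2 + bn + c. Substituting each data point gives a linear system:
  4a - 2b + c = 15/2
  a + b + c = 9/2
  16a + 4b + c = 111/2
Solving the system yields a = 3, b = 2, c = -1/2.
So g(n) = 3n^2 + 2n - 1/2.
The constant term is -1/2.

-1/2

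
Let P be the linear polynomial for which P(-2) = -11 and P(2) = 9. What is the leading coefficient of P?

5

Write P(u) = au + b. Substituting each data point gives a linear system:
  -2a + b = -11
  2a + b = 9
Solving the system yields a = 5, b = -1.
So P(u) = 5u - 1.
The leading coefficient is 5.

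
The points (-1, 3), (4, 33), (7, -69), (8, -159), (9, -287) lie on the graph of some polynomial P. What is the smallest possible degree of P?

3

Divided differences on the nodes -1, 4, 7, 8, 9:
  order 0: 3  33  -69  -159  -287
  order 1: 6  -34  -90  -128
  order 2: -5  -14  -19
  order 3: -1  -1
  order 4: 0
The order-3 divided differences are all -1 (nonzero) and every higher order vanishes, so the data lies on a polynomial of degree exactly 3.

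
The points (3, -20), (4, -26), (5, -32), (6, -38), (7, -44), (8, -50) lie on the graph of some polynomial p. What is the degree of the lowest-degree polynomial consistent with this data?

1

Forward differences of the values at n = 3, 4, 5, 6, 7, 8:
  p  : -20  -26  -32  -38  -44  -50
  Δ  : -6  -6  -6  -6  -6
  Δ^2: 0  0  0  0
  Δ^3: 0  0  0
  Δ^4: 0  0
  Δ^5: 0
The first differences are constant (-6) and nonzero, while all higher differences vanish, so the minimal degree is 1.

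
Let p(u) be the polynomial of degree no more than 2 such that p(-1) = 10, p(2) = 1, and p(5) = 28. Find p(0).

3

Write p(u) = au^2 + bu + c. Substituting each data point gives a linear system:
  a - b + c = 10
  4a + 2b + c = 1
  25a + 5b + c = 28
Solving the system yields a = 2, b = -5, c = 3.
So p(u) = 2u² - 5u + 3.
Then p(0) = 3.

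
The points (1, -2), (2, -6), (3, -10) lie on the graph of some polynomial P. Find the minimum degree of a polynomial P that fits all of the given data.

Forward differences of the values at n = 1, 2, 3:
  P  : -2  -6  -10
  Δ  : -4  -4
  Δ^2: 0
The first differences are constant (-4) and nonzero, while all higher differences vanish, so the minimal degree is 1.

1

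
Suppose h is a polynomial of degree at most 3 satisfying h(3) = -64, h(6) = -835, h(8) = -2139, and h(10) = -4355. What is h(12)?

-7723

Write h(n) = an^3 + bn^2 + cn + d. Substituting each data point gives a linear system:
  27a + 9b + 3c + d = -64
  216a + 36b + 6c + d = -835
  512a + 64b + 8c + d = -2139
  1000a + 100b + 10c + d = -4355
Solving the system yields a = -5, b = 6, c = 4, d = 5.
So h(n) = -5n^3 + 6n^2 + 4n + 5.
Then h(12) = -7723.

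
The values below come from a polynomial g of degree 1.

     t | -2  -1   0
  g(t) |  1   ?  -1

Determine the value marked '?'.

On equispaced nodes a degree-1 polynomial has vanishing second forward difference, so
  g(-2) - 2·g(-1) + g(0) = 0.
Substituting the known values and solving for g(-1):
  -2·g(-1) = 0
  g(-1) = 0.

0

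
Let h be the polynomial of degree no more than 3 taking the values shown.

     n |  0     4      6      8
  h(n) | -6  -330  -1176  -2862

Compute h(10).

-5676

Write h(n) = an^3 + bn^2 + cn + d. Substituting each data point gives a linear system:
  d = -6
  64a + 16b + 4c + d = -330
  216a + 36b + 6c + d = -1176
  512a + 64b + 8c + d = -2862
Solving the system yields a = -6, b = 3, c = 3, d = -6.
So h(n) = -6n^3 + 3n^2 + 3n - 6.
Then h(10) = -5676.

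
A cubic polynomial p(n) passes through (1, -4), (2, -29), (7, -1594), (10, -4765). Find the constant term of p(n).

Write p(n) = an^3 + bn^2 + cn + d. Substituting each data point gives a linear system:
  a + b + c + d = -4
  8a + 4b + 2c + d = -29
  343a + 49b + 7c + d = -1594
  1000a + 100b + 10c + d = -4765
Solving the system yields a = -5, b = 2, c = 4, d = -5.
So p(n) = -5n³ + 2n² + 4n - 5.
The constant term is -5.

-5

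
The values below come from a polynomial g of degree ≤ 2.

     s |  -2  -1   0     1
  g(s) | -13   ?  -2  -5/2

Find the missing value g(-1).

On equispaced nodes a degree-2 polynomial has vanishing third forward difference, so
  - g(-2) + 3·g(-1) - 3·g(0) + g(1) = 0.
Substituting the known values and solving for g(-1):
  3·g(-1) = -33/2
  g(-1) = -11/2.

-11/2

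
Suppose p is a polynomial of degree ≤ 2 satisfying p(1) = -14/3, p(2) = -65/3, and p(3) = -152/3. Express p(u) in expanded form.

p(u) = -6u^2 + u + 1/3

Using the Lagrange interpolation formula with nodes 1, 2, 3:
  L_0(u) = (u - 2)(u - 3) / 2
  L_1(u) = (u - 1)(u - 3) / -1
  L_2(u) = (u - 1)(u - 2) / 2
Then p(u) = -14/3·L_0(u) - 65/3·L_1(u) - 152/3·L_2(u).
Expanding and collecting terms gives p(u) = -6u^2 + u + 1/3.
Check: p(3) = -152/3. ✓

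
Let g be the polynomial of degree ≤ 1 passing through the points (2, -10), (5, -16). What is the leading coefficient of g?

-2

Write g(s) = as + b. Substituting each data point gives a linear system:
  2a + b = -10
  5a + b = -16
Solving the system yields a = -2, b = -6.
So g(s) = -2s - 6.
The leading coefficient is -2.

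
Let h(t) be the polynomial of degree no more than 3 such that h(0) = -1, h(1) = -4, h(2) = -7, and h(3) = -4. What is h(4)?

11

Forward differences of the values at t = 0, 1, 2, 3:
  h  : -1  -4  -7  -4
  Δ  : -3  -3  3
  Δ^2: 0  6
  Δ^3: 6
The third differences are constant, confirming degree 3.
Interpolating (Newton forward form) and evaluating at t = 4 gives h(4) = 11.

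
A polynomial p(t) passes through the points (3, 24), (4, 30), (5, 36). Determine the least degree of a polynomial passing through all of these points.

Forward differences of the values at t = 3, 4, 5:
  p  : 24  30  36
  Δ  : 6  6
  Δ^2: 0
The first differences are constant (6) and nonzero, while all higher differences vanish, so the minimal degree is 1.

1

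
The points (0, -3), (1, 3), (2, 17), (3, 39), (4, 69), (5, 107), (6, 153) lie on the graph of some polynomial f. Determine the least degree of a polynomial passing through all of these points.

Forward differences of the values at n = 0, 1, 2, 3, 4, 5, 6:
  f  : -3  3  17  39  69  107  153
  Δ  : 6  14  22  30  38  46
  Δ^2: 8  8  8  8  8
  Δ^3: 0  0  0  0
  Δ^4: 0  0  0
  Δ^5: 0  0
  Δ^6: 0
The second differences are constant (8) and nonzero, while all higher differences vanish, so the minimal degree is 2.

2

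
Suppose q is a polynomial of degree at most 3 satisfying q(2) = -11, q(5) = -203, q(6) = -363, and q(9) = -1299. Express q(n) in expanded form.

q(n) = -2n^3 + 2n^2 - 3

Using the Lagrange interpolation formula with nodes 2, 5, 6, 9:
  L_0(n) = (n - 5)(n - 6)(n - 9) / -84
  L_1(n) = (n - 2)(n - 6)(n - 9) / 12
  L_2(n) = (n - 2)(n - 5)(n - 9) / -12
  L_3(n) = (n - 2)(n - 5)(n - 6) / 84
Then q(n) = -11·L_0(n) - 203·L_1(n) - 363·L_2(n) - 1299·L_3(n).
Expanding and collecting terms gives q(n) = -2n^3 + 2n^2 - 3.
Check: q(6) = -363. ✓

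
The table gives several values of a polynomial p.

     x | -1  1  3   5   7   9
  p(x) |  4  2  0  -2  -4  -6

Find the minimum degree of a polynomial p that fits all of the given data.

Forward differences of the values at x = -1, 1, 3, 5, 7, 9:
  p  : 4  2  0  -2  -4  -6
  Δ  : -2  -2  -2  -2  -2
  Δ^2: 0  0  0  0
  Δ^3: 0  0  0
  Δ^4: 0  0
  Δ^5: 0
The first differences are constant (-2) and nonzero, while all higher differences vanish, so the minimal degree is 1.

1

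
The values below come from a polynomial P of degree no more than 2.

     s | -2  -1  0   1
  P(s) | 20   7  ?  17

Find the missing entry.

On equispaced nodes a degree-2 polynomial has vanishing third forward difference, so
  - P(-2) + 3·P(-1) - 3·P(0) + P(1) = 0.
Substituting the known values and solving for P(0):
  -3·P(0) = -18
  P(0) = 6.

6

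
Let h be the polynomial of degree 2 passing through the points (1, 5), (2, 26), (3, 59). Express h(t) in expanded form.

Using the Lagrange interpolation formula with nodes 1, 2, 3:
  L_0(t) = (t - 2)(t - 3) / 2
  L_1(t) = (t - 1)(t - 3) / -1
  L_2(t) = (t - 1)(t - 2) / 2
Then h(t) = 5·L_0(t) + 26·L_1(t) + 59·L_2(t).
Expanding and collecting terms gives h(t) = 6t^2 + 3t - 4.
Check: h(1) = 5. ✓

h(t) = 6t^2 + 3t - 4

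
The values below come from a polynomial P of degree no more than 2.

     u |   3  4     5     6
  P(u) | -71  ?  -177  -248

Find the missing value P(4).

-118

On equispaced nodes a degree-2 polynomial has vanishing third forward difference, so
  - P(3) + 3·P(4) - 3·P(5) + P(6) = 0.
Substituting the known values and solving for P(4):
  3·P(4) = -354
  P(4) = -118.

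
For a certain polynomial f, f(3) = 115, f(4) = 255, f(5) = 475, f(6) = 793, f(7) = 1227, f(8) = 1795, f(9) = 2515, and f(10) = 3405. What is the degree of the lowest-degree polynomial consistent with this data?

3

Forward differences of the values at s = 3, 4, 5, 6, 7, 8, 9, 10:
  f  : 115  255  475  793  1227  1795  2515  3405
  Δ  : 140  220  318  434  568  720  890
  Δ^2: 80  98  116  134  152  170
  Δ^3: 18  18  18  18  18
  Δ^4: 0  0  0  0
  Δ^5: 0  0  0
  Δ^6: 0  0
  Δ^7: 0
The third differences are constant (18) and nonzero, while all higher differences vanish, so the minimal degree is 3.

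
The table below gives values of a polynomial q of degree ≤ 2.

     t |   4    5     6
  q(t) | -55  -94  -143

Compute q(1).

Forward differences of the values at t = 4, 5, 6:
  q  : -55  -94  -143
  Δ  : -39  -49
  Δ^2: -10
The second differences are constant, confirming degree 2.
Interpolating (Newton forward form) and evaluating at t = 1 gives q(1) = 2.

2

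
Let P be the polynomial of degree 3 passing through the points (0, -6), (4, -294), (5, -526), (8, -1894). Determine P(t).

P(t) = -3t^3 - 5t^2 - 4t - 6

Write P(t) = at^3 + bt^2 + ct + d. Substituting each data point gives a linear system:
  d = -6
  64a + 16b + 4c + d = -294
  125a + 25b + 5c + d = -526
  512a + 64b + 8c + d = -1894
Solving the system yields a = -3, b = -5, c = -4, d = -6.
So P(t) = -3t³ - 5t² - 4t - 6.
Check: P(5) = -526. ✓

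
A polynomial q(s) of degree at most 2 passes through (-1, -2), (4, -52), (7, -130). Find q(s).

Write q(s) = as^2 + bs + c. Substituting each data point gives a linear system:
  a - b + c = -2
  16a + 4b + c = -52
  49a + 7b + c = -130
Solving the system yields a = -2, b = -4, c = -4.
So q(s) = -2s² - 4s - 4.
Check: q(7) = -130. ✓

q(s) = -2s^2 - 4s - 4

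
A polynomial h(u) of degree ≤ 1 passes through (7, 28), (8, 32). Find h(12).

48

Using the Lagrange interpolation formula with nodes 7, 8:
  L_0(u) = (u - 8) / -1
  L_1(u) = (u - 7) / 1
Then h(u) = 28·L_0(u) + 32·L_1(u).
Expanding and collecting terms gives h(u) = 4u.
Evaluating at u = 12: h(12) = 48.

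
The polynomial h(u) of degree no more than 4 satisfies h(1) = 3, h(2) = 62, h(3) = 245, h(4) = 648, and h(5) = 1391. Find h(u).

Write h(u) = au^4 + bu^3 + cu^2 + du + e. Substituting each data point gives a linear system:
  a + b + c + d + e = 3
  16a + 8b + 4c + 2d + e = 62
  81a + 27b + 9c + 3d + e = 245
  256a + 64b + 16c + 4d + e = 648
  625a + 125b + 25c + 5d + e = 1391
Solving the system yields a = 1, b = 6, c = 1, d = -1, e = -4.
So h(u) = u^4 + 6u^3 + u^2 - u - 4.
Check: h(4) = 648. ✓

h(u) = u^4 + 6u^3 + u^2 - u - 4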